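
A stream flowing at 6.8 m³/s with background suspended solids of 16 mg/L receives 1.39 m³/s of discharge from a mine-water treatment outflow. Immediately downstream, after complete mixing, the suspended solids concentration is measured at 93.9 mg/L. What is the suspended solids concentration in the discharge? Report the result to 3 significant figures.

475 mg/L

Mass balance: 6.800·16.00 + 1.390·Cₑ = 8.190·93.90
→ Cₑ = (8.190·93.90 − 6.800·16.00) / 1.390 = 475.0 mg/L.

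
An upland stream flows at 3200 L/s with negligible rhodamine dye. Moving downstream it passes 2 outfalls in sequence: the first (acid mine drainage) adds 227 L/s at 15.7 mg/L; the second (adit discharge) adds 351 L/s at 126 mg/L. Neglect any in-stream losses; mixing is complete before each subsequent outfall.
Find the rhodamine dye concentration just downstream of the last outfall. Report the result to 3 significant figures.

12.6 mg/L

Below outfall 1: Q → 3427 L/s, C = (3200·0 + 227.0·15.70)/3427 = 1.040 mg/L.
Below outfall 2: Q → 3778 L/s, C = (3427·1.040 + 351.0·126.0)/3778 = 12.65 mg/L.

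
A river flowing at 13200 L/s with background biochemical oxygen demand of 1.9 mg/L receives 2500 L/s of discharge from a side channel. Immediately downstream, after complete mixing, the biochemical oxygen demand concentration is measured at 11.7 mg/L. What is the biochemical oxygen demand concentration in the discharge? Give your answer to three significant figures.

Mass balance: 13200·1.900 + 2500·Cₑ = 15700·11.70
→ Cₑ = (15700·11.70 − 13200·1.900) / 2500 = 63.44 mg/L.

63.4 mg/L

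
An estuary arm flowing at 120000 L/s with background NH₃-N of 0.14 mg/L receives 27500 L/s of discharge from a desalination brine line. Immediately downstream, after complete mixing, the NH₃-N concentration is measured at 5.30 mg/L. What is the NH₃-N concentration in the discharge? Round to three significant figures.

27.8 mg/L

Mass balance: 120000·0.1400 + 27500·Cₑ = 147500·5.300
→ Cₑ = (147500·5.300 − 120000·0.1400) / 27500 = 27.82 mg/L.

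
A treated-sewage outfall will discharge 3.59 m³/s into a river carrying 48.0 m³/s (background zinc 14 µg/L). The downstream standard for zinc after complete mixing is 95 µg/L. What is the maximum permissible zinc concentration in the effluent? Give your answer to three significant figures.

1180 µg/L

At the limit, (Qr·Cr + Qe·Cₑ)/(Qr + Qe) = 95:
Cₑ = (51.59·95 − 48.00·14.00) / 3.590 = 1178 µg/L.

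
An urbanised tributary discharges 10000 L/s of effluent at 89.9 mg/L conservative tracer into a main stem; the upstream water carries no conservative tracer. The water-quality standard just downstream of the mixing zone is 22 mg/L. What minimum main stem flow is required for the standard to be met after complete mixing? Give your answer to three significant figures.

Set C_mix = 22: (Q·0 + 10000·89.90) / (Q + 10000) = 22
→ Q = 10000·(89.90 − 22)/(22 − 0) = 30860 L/s.

30900 L/s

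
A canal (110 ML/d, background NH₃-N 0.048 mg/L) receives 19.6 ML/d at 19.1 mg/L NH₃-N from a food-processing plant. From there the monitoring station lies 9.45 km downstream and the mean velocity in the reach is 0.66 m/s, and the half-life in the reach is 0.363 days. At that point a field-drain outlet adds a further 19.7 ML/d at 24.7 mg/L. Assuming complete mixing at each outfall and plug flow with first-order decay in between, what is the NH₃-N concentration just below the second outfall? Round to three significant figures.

5.11 mg/L

Mixed concentration C = ΣQC/ΣQ = (110.0·0.04800 + 19.60·19.10) / 129.6 = 379.6/129.6 = 2.929 mg/L; combined flow 129.6 ML/d.
Travel time t = 9.45·1000 / 0.66 = 14320 s = 3.977 h.
Half-life 0.363 d → k = ln 2 / 0.363 = 1.909 d⁻¹.
Applying C = C₀e^(−kt): 2.929 × 0.7287 = 2.135 mg/L.
Second outfall: C = (129.6·2.135 + 19.70·24.70)/149.3 = 5.112 mg/L.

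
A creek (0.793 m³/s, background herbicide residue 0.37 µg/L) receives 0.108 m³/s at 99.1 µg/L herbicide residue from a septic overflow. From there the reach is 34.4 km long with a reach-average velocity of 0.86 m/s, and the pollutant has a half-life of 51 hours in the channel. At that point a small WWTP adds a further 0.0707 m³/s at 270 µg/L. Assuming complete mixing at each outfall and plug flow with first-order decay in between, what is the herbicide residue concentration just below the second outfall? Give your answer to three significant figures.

Mixed concentration C = ΣQC/ΣQ = (0.7930·0.3700 + 0.1080·99.10) / 0.9010 = 11.00/0.9010 = 12.20 µg/L; combined flow 0.9010 m³/s.
Travel time t = 34.4·1000 / 0.86 = 40000 s = 11.11 h.
Half-life 51 h → k = ln 2 / 51 = 0.01359 h⁻¹ = 0.3262 d⁻¹.
Applying C = C₀e^(−kt): 12.20 × 0.8598 = 10.49 µg/L.
Second outfall: C = (0.9010·10.49 + 0.07070·270.0)/0.9717 = 29.38 µg/L.

29.4 µg/L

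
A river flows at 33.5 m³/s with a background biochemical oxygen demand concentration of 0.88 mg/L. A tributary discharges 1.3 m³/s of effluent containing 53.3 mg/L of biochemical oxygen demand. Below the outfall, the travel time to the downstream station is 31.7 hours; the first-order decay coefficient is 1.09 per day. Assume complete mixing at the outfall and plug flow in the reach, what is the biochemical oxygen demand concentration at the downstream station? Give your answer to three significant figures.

0.673 mg/L

Flow-weighted average: C = (33.50·0.8800 + 1.300·53.30) / 34.80 = 98.77/34.80 = 2.838 mg/L.
Applying C = C₀e^(−kt): 2.838 × 0.2370 = 0.6726 mg/L.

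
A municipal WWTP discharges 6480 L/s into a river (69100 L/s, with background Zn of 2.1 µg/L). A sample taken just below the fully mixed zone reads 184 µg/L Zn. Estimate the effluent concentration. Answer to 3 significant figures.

2120 µg/L

Mass balance: 69100·2.100 + 6480·Cₑ = 75580·184.0
→ Cₑ = (75580·184.0 − 69100·2.100) / 6480 = 2124 µg/L.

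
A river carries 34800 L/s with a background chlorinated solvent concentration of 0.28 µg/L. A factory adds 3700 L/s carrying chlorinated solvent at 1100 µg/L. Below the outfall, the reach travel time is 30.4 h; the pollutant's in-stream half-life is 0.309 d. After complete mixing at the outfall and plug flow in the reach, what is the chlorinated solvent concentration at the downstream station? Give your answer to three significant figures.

6.18 µg/L

After mixing, C = (34800·0.2800 + 3700·1100) / 38500 = 4080000/38500 = 106.0 µg/L.
Half-life 0.309 d → k = ln 2 / 0.309 = 2.243 d⁻¹.
First-order decay: C = 106.0·exp(−k·t) = 106.0·0.05835 = 6.183 µg/L.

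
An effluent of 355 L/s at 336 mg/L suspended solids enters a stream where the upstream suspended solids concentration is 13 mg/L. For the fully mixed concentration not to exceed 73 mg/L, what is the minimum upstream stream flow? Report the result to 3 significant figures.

Set C_mix = 73: (Q·13.00 + 355.0·336.0) / (Q + 355.0) = 73
→ Q = 355.0·(336.0 − 73)/(73 − 13.00) = 1556 L/s.

1560 L/s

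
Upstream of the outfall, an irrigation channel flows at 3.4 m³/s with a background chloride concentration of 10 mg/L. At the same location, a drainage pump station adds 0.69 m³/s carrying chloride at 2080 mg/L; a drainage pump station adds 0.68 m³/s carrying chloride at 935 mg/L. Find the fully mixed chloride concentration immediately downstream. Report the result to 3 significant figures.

After mixing, C = (3.400·10.00 + 0.6900·2080 + 0.6800·935.0) / 4.770 = 2105/4.770 = 441.3 mg/L.

441 mg/L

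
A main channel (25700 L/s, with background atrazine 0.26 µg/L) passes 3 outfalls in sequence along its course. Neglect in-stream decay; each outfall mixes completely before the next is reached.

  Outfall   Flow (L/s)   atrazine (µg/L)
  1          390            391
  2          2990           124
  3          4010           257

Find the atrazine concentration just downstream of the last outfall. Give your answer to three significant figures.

47.2 µg/L

Outfall 1: combined Q = 26090 L/s; C = (25700·0.2600 + 390.0·391.0)/26090 = 6.101 µg/L.
Outfall 2: combined Q = 29080 L/s; C = (26090·6.101 + 2990·124.0)/29080 = 18.22 µg/L.
Outfall 3: combined Q = 33090 L/s; C = (29080·18.22 + 4010·257.0)/33090 = 47.16 µg/L.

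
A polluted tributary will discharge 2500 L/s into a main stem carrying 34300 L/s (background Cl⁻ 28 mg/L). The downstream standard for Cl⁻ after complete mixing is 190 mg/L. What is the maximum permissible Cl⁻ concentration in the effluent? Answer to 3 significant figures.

At the limit, (Qr·Cr + Qe·Cₑ)/(Qr + Qe) = 190:
Cₑ = (36800·190 − 34300·28.00) / 2500 = 2413 mg/L.

2410 mg/L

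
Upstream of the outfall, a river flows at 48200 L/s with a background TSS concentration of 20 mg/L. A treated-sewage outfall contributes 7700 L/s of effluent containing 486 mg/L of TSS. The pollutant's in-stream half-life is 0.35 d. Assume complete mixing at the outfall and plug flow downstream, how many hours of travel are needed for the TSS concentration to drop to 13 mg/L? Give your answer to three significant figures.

After mixing, C = (48200·20.00 + 7700·486.0) / 55900 = 4706000/55900 = 84.19 mg/L.
Half-life 0.35 d → k = ln 2 / 0.35 = 1.980 d⁻¹.
84.19·exp(−k·t) = 13 → t = ln(84.19/13)/k = 81500 s = 22.64 h.

22.6 h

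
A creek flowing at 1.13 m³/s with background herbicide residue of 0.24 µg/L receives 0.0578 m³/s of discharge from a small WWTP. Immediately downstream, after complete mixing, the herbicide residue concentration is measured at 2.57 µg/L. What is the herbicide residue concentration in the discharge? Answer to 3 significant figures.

Mass balance: 1.130·0.2400 + 0.05780·Cₑ = 1.188·2.570
→ Cₑ = (1.188·2.570 − 1.130·0.2400) / 0.05780 = 48.12 µg/L.

48.1 µg/L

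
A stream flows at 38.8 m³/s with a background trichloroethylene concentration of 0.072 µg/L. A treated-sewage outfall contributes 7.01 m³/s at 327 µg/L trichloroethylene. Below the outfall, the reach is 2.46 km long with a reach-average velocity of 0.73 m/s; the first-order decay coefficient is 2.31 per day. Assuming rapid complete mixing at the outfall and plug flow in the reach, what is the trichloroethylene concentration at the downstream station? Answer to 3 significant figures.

45.8 µg/L

Conservation of mass: C = (38.80·0.07200 + 7.010·327.0) / 45.81 = 2295/45.81 = 50.10 µg/L.
Travel time t = 2.46·1000 / 0.73 = 3370 s = 0.9361 h.
After decay, C = 50.10 × e^(−kt) = 50.10 × 0.9138 = 45.78 µg/L.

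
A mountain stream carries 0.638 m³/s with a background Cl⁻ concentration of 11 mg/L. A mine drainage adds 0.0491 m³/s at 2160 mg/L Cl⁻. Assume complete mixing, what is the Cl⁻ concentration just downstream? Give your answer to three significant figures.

165 mg/L

Mixed concentration C = ΣQC/ΣQ = (0.6380·11.00 + 0.04910·2160) / 0.6871 = 113.1/0.6871 = 164.6 mg/L.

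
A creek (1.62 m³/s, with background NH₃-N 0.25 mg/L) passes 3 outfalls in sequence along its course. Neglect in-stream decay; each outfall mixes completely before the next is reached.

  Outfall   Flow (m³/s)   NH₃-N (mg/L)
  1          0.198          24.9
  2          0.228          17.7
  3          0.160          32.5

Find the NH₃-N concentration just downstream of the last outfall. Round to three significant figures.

Below outfall 1: Q → 1.818 m³/s, C = (1.620·0.2500 + 0.1980·24.90)/1.818 = 2.935 mg/L.
Below outfall 2: Q → 2.046 m³/s, C = (1.818·2.935 + 0.2280·17.70)/2.046 = 4.580 mg/L.
Below outfall 3: Q → 2.206 m³/s, C = (2.046·4.580 + 0.1600·32.50)/2.206 = 6.605 mg/L.

6.61 mg/L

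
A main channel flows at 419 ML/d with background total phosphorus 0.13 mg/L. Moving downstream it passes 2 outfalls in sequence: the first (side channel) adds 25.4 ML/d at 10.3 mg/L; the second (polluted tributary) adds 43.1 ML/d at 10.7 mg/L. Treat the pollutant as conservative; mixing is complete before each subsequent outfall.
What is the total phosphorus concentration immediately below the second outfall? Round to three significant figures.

1.59 mg/L

After outfall 1: Q = 419.0 + 25.40 = 444.4 ML/d; C = (419.0·0.1300 + 25.40·10.30)/444.4 = 0.7113 mg/L.
After outfall 2: Q = 444.4 + 43.10 = 487.5 ML/d; C = (444.4·0.7113 + 43.10·10.70)/487.5 = 1.594 mg/L.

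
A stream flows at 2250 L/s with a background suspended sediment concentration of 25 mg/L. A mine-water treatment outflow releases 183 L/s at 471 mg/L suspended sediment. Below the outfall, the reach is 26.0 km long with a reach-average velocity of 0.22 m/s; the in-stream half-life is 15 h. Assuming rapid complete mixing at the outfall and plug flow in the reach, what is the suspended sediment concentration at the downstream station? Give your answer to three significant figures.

Flow-weighted average: C = (2250·25.00 + 183.0·471.0) / 2433 = 142400/2433 = 58.55 mg/L.
Travel time t = 26.0·1000 / 0.22 = 118200 s = 32.83 h.
Half-life 15 h → k = ln 2 / 15 = 0.04621 h⁻¹ = 1.109 d⁻¹.
Decay over the reach: 58.55·exp(−kt) = 58.55·0.2194 = 12.84 mg/L.

12.8 mg/L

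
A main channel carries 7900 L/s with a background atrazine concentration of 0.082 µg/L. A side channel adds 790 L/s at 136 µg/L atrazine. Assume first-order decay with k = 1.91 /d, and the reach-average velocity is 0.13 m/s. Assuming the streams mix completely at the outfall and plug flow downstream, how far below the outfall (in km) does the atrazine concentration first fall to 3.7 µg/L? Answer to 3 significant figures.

After mixing, C = (7900·0.08200 + 790.0·136.0) / 8690 = 108100/8690 = 12.44 µg/L.
Set 12.44·exp(−k·t) = 3.7 → t = ln(12.44/3.7)/k = 54850 s = 15.23 h.
Distance = v·t = 0.13·54850 = 7130 m = 7.130 km.

7.13 km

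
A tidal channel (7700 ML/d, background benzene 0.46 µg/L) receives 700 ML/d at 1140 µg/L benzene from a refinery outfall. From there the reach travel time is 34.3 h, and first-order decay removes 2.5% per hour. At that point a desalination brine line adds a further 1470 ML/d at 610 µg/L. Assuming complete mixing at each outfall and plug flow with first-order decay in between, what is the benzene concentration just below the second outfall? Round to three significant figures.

Mixed concentration C = ΣQC/ΣQ = (7700·0.4600 + 700.0·1140) / 8400 = 801500/8400 = 95.42 µg/L; combined flow 8400 ML/d.
2.5%/h lost → k = −ln(1 − 0.025) = 0.02532 h⁻¹.
After decay, C = 95.42 × e^(−kt) = 95.42 × 0.4196 = 40.04 µg/L.
Second outfall: C = (8400·40.04 + 1470·610.0)/9870 = 124.9 µg/L.

125 µg/L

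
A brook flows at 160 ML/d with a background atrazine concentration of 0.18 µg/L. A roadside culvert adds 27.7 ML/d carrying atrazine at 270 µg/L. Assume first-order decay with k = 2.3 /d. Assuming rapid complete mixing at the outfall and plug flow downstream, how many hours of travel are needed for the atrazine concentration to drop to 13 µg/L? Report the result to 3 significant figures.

After mixing, C = (160.0·0.1800 + 27.70·270.0) / 187.7 = 7508/187.7 = 40.00 µg/L.
40.00·exp(−k·t) = 13 → t = ln(40.00/13)/k = 42220 s = 11.73 h.

11.7 h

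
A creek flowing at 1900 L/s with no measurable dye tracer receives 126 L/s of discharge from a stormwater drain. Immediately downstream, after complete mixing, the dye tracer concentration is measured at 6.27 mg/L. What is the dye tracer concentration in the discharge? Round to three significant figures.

Mass balance: 1900·0 + 126.0·Cₑ = 2026·6.270
→ Cₑ = (2026·6.270 − 1900·0) / 126.0 = 100.8 mg/L.

101 mg/L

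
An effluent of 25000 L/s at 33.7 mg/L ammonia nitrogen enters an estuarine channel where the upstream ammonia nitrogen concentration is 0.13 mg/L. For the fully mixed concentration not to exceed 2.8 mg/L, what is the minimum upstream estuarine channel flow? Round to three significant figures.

289000 L/s

Set C_mix = 2.8: (Q·0.1300 + 25000·33.70) / (Q + 25000) = 2.8
→ Q = 25000·(33.70 − 2.8)/(2.8 − 0.1300) = 289300 L/s.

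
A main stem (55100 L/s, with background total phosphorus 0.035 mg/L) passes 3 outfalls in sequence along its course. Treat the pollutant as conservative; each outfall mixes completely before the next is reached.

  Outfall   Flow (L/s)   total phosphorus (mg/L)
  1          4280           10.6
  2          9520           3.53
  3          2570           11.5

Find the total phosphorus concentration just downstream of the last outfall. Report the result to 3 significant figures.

1.55 mg/L

Below outfall 1: Q → 59380 L/s, C = (55100·0.03500 + 4280·10.60)/59380 = 0.7965 mg/L.
Below outfall 2: Q → 68900 L/s, C = (59380·0.7965 + 9520·3.530)/68900 = 1.174 mg/L.
Below outfall 3: Q → 71470 L/s, C = (68900·1.174 + 2570·11.50)/71470 = 1.546 mg/L.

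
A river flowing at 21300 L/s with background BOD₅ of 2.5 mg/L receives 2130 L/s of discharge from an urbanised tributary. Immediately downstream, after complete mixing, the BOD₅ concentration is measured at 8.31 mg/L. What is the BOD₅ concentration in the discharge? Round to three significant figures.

Mass balance: 21300·2.500 + 2130·Cₑ = 23430·8.310
→ Cₑ = (23430·8.310 − 21300·2.500) / 2130 = 66.41 mg/L.

66.4 mg/L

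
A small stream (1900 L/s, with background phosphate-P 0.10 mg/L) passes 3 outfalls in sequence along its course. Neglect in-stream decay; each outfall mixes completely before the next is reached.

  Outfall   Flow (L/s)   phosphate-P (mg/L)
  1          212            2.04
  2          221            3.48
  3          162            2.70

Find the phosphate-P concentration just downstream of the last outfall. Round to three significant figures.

0.733 mg/L

After outfall 1: Q = 1900 + 212.0 = 2112 L/s; C = (1900·0.1000 + 212.0·2.040)/2112 = 0.2947 mg/L.
After outfall 2: Q = 2112 + 221.0 = 2333 L/s; C = (2112·0.2947 + 221.0·3.480)/2333 = 0.5965 mg/L.
After outfall 3: Q = 2333 + 162.0 = 2495 L/s; C = (2333·0.5965 + 162.0·2.700)/2495 = 0.7331 mg/L.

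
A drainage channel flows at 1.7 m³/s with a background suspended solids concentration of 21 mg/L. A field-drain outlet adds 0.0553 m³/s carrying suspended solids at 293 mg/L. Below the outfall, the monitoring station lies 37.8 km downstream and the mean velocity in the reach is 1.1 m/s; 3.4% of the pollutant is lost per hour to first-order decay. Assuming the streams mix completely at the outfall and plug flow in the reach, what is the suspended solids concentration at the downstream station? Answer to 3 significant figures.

21.3 mg/L

Mass balance: C = (1.700·21.00 + 0.05530·293.0) / 1.755 = 51.90/1.755 = 29.57 mg/L.
Travel time t = 37.8·1000 / 1.1 = 34360 s = 9.545 h.
3.4%/h lost → k = −ln(1 − 0.034) = 0.03459 h⁻¹.
Applying C = C₀e^(−kt): 29.57 × 0.7188 = 21.25 mg/L.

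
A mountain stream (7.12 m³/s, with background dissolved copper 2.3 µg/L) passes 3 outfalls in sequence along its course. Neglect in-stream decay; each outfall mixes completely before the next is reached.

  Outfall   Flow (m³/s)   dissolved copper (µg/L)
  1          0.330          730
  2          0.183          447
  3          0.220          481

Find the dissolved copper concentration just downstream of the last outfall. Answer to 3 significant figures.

Below outfall 1: Q → 7.450 m³/s, C = (7.120·2.300 + 0.3300·730.0)/7.450 = 34.53 µg/L.
Below outfall 2: Q → 7.633 m³/s, C = (7.450·34.53 + 0.1830·447.0)/7.633 = 44.42 µg/L.
Below outfall 3: Q → 7.853 m³/s, C = (7.633·44.42 + 0.2200·481.0)/7.853 = 56.65 µg/L.

56.7 µg/L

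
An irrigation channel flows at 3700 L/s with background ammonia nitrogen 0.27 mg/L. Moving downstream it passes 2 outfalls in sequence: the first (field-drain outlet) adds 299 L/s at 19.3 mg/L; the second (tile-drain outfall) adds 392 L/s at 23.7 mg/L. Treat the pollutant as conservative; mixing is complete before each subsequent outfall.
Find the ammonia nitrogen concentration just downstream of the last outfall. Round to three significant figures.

After outfall 1: Q = 3700 + 299.0 = 3999 L/s; C = (3700·0.2700 + 299.0·19.30)/3999 = 1.693 mg/L.
After outfall 2: Q = 3999 + 392.0 = 4391 L/s; C = (3999·1.693 + 392.0·23.70)/4391 = 3.658 mg/L.

3.66 mg/L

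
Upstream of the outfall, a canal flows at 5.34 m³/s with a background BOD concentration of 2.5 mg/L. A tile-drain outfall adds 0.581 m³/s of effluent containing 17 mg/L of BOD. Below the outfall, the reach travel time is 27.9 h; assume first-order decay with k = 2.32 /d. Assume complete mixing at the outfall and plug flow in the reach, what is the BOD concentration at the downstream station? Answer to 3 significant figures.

0.264 mg/L

Mass balance: C = (5.340·2.500 + 0.5810·17.00) / 5.921 = 23.23/5.921 = 3.923 mg/L.
First-order decay: C = 3.923·exp(−k·t) = 3.923·0.06741 = 0.2644 mg/L.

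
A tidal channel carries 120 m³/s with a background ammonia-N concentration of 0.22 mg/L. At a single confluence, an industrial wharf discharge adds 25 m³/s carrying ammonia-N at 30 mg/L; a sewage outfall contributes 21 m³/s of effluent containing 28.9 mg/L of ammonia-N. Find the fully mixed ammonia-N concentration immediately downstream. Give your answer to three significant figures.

8.33 mg/L

After mixing, C = (120.0·0.2200 + 25.00·30.00 + 21.00·28.90) / 166.0 = 1383/166.0 = 8.333 mg/L.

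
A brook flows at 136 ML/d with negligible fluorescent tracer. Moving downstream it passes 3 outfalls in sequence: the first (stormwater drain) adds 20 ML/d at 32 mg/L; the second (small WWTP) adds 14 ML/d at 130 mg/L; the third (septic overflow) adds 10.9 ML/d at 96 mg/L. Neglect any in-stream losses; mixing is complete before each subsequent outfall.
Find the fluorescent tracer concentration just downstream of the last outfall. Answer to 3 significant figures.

19.4 mg/L

Outfall 1: combined Q = 156.0 ML/d; C = (136.0·0 + 20.00·32.00)/156.0 = 4.103 mg/L.
Outfall 2: combined Q = 170.0 ML/d; C = (156.0·4.103 + 14.00·130.0)/170.0 = 14.47 mg/L.
Outfall 3: combined Q = 180.9 ML/d; C = (170.0·14.47 + 10.90·96.00)/180.9 = 19.38 mg/L.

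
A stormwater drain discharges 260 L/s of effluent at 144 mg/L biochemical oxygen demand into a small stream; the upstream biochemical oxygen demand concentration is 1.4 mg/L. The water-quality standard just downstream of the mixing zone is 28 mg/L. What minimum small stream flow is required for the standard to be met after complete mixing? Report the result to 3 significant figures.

1130 L/s

Set C_mix = 28: (Q·1.400 + 260.0·144.0) / (Q + 260.0) = 28
→ Q = 260.0·(144.0 − 28)/(28 − 1.400) = 1134 L/s.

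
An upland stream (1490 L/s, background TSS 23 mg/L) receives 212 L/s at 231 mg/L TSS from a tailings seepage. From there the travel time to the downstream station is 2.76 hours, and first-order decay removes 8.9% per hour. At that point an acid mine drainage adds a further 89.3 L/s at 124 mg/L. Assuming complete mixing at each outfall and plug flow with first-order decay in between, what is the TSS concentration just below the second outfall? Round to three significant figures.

Mass balance: C = (1490·23.00 + 212.0·231.0) / 1702 = 83240/1702 = 48.91 mg/L; combined flow 1702 L/s.
8.9%/h lost → k = −ln(1 − 0.089) = 0.09321 h⁻¹.
Applying C = C₀e^(−kt): 48.91 × 0.7732 = 37.81 mg/L.
Second outfall: C = (1702·37.81 + 89.30·124.0)/1791 = 42.11 mg/L.

42.1 mg/L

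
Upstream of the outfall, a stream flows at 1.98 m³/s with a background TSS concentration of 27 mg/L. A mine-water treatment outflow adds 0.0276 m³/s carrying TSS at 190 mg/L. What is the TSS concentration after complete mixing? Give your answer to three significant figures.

Flow-weighted average: C = (1.980·27.00 + 0.02760·190.0) / 2.008 = 58.70/2.008 = 29.24 mg/L.

29.2 mg/L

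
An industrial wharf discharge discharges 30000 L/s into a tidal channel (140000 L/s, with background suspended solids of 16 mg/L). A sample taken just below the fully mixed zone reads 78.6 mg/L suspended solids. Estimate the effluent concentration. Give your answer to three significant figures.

371 mg/L

Mass balance: 140000·16.00 + 30000·Cₑ = 170000·78.60
→ Cₑ = (170000·78.60 − 140000·16.00) / 30000 = 370.7 mg/L.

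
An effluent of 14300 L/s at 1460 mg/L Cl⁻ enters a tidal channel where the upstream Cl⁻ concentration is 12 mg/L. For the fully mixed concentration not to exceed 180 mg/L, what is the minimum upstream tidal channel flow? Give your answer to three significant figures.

Set C_mix = 180: (Q·12.00 + 14300·1460) / (Q + 14300) = 180
→ Q = 14300·(1460 − 180)/(180 − 12.00) = 109000 L/s.

109000 L/s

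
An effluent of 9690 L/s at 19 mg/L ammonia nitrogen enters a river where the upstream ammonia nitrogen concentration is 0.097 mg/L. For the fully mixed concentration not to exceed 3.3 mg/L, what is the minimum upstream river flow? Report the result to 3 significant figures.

47500 L/s

Set C_mix = 3.3: (Q·0.09700 + 9690·19.00) / (Q + 9690) = 3.3
→ Q = 9690·(19.00 − 3.3)/(3.3 − 0.09700) = 47500 L/s.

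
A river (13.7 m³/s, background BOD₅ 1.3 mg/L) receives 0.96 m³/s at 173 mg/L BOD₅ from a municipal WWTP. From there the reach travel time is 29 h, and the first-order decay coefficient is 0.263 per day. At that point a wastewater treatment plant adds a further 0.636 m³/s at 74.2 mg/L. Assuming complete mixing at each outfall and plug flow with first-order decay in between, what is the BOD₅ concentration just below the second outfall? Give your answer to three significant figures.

Conservation of mass: C = (13.70·1.300 + 0.9600·173.0) / 14.66 = 183.9/14.66 = 12.54 mg/L; combined flow 14.66 m³/s.
Decay over the reach: 12.54·exp(−kt) = 12.54·0.7278 = 9.129 mg/L.
Second outfall: C = (14.66·9.129 + 0.6360·74.20)/15.30 = 11.83 mg/L.

11.8 mg/L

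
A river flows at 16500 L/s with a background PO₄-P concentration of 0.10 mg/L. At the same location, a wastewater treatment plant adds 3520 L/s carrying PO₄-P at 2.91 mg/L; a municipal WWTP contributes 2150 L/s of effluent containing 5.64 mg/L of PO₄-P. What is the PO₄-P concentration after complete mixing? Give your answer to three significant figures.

Flow-weighted average: C = (16500·0.1000 + 3520·2.910 + 2150·5.640) / 22170 = 24020/22170 = 1.083 mg/L.

1.08 mg/L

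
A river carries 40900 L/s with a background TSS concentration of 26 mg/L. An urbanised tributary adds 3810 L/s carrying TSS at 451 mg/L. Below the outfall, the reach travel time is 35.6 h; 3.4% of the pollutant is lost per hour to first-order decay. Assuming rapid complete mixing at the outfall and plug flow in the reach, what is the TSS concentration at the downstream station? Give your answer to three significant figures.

Mixed concentration C = ΣQC/ΣQ = (40900·26.00 + 3810·451.0) / 44710 = 2782000/44710 = 62.22 mg/L.
3.4%/h lost → k = −ln(1 − 0.034) = 0.03459 h⁻¹.
After decay, C = 62.22 × e^(−kt) = 62.22 × 0.2919 = 18.16 mg/L.

18.2 mg/L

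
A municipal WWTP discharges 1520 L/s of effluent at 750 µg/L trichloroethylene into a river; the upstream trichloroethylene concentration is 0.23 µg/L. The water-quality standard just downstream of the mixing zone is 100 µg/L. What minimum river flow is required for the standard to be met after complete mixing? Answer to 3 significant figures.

9900 L/s

Set C_mix = 100: (Q·0.2300 + 1520·750.0) / (Q + 1520) = 100
→ Q = 1520·(750.0 − 100)/(100 − 0.2300) = 9903 L/s.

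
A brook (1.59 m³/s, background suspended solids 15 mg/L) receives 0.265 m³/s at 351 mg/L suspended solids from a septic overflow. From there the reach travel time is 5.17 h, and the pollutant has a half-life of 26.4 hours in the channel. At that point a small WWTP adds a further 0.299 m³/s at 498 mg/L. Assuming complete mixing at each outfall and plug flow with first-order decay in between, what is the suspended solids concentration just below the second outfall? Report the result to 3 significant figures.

Flow-weighted average: C = (1.590·15.00 + 0.2650·351.0) / 1.855 = 116.9/1.855 = 63.00 mg/L; combined flow 1.855 m³/s.
Half-life 26.4 h → k = ln 2 / 26.4 = 0.02626 h⁻¹ = 0.6301 d⁻¹.
First-order decay: C = 63.00·exp(−k·t) = 63.00·0.8731 = 55.00 mg/L.
At the second outfall, C = (1.855·55.00 + 0.2990·498.0) / (1.855 + 0.2990) = 116.5 mg/L.

116 mg/L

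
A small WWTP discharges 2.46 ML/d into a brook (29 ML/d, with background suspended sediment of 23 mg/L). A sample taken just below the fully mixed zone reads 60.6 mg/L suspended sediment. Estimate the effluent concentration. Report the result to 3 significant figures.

Mass balance: 29.00·23.00 + 2.460·Cₑ = 31.46·60.60
→ Cₑ = (31.46·60.60 − 29.00·23.00) / 2.460 = 503.9 mg/L.

504 mg/L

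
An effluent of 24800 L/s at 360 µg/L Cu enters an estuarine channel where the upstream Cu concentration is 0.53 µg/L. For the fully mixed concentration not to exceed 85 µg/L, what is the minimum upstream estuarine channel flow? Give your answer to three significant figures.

80700 L/s

Set C_mix = 85: (Q·0.5300 + 24800·360.0) / (Q + 24800) = 85
→ Q = 24800·(360.0 − 85)/(85 − 0.5300) = 80740 L/s.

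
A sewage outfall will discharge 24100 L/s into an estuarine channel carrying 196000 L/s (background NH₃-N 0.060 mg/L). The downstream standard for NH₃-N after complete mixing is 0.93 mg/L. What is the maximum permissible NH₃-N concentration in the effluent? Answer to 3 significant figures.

At the limit, (Qr·Cr + Qe·Cₑ)/(Qr + Qe) = 0.93:
Cₑ = (220100·0.93 − 196000·0.06000) / 24100 = 8.006 mg/L.

8.01 mg/L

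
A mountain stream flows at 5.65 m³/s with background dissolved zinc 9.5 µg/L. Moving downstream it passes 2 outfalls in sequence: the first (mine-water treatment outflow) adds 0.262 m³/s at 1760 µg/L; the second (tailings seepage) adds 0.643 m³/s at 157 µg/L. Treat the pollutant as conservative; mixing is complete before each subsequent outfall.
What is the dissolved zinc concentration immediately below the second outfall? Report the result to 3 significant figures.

Below outfall 1: Q → 5.912 m³/s, C = (5.650·9.500 + 0.2620·1760)/5.912 = 87.08 µg/L.
Below outfall 2: Q → 6.555 m³/s, C = (5.912·87.08 + 0.6430·157.0)/6.555 = 93.94 µg/L.

93.9 µg/L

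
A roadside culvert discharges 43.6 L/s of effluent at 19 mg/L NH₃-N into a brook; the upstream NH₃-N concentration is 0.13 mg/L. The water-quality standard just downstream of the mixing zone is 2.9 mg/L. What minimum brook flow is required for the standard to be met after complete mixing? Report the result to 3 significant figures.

Set C_mix = 2.9: (Q·0.1300 + 43.60·19.00) / (Q + 43.60) = 2.9
→ Q = 43.60·(19.00 − 2.9)/(2.9 − 0.1300) = 253.4 L/s.

253 L/s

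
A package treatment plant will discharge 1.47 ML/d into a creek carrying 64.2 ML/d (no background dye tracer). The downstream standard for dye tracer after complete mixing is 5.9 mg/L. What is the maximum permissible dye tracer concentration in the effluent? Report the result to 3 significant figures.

264 mg/L

At the limit, (Qr·Cr + Qe·Cₑ)/(Qr + Qe) = 5.9:
Cₑ = (65.67·5.9 − 64.20·0) / 1.470 = 263.6 mg/L.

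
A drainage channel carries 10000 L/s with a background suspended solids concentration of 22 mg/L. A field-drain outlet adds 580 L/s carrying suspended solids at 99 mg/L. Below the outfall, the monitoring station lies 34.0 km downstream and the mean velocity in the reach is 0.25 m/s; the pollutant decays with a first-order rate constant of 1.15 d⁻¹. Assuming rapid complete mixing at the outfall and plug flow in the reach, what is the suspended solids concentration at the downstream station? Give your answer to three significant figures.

After mixing, C = (10000·22.00 + 580.0·99.00) / 10580 = 277400/10580 = 26.22 mg/L.
Travel time t = 34.0·1000 / 0.25 = 136000 s = 37.78 h.
First-order decay: C = 26.22·exp(−k·t) = 26.22·0.1636 = 4.290 mg/L.

4.29 mg/L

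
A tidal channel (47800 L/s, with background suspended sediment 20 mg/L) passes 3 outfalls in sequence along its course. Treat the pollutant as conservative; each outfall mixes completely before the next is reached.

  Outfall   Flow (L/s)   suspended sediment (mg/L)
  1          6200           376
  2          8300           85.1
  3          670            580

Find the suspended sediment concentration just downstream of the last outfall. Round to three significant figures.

After outfall 1: Q = 47800 + 6200 = 54000 L/s; C = (47800·20.00 + 6200·376.0)/54000 = 60.87 mg/L.
After outfall 2: Q = 54000 + 8300 = 62300 L/s; C = (54000·60.87 + 8300·85.10)/62300 = 64.10 mg/L.
After outfall 3: Q = 62300 + 670.0 = 62970 L/s; C = (62300·64.10 + 670.0·580.0)/62970 = 69.59 mg/L.

69.6 mg/L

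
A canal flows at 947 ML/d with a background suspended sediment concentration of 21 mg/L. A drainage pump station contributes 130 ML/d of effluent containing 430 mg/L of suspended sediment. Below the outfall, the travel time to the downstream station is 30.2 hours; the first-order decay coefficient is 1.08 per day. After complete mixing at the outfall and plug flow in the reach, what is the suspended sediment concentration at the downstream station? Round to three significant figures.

18.1 mg/L

Conservation of mass: C = (947.0·21.00 + 130.0·430.0) / 1077 = 75790/1077 = 70.37 mg/L.
After decay, C = 70.37 × e^(−kt) = 70.37 × 0.2569 = 18.08 mg/L.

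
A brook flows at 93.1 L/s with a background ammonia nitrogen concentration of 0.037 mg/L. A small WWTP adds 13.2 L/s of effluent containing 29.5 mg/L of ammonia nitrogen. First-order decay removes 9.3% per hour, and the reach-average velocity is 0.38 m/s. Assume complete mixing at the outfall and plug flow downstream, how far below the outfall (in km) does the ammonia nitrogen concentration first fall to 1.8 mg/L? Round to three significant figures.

10.1 km

Conservation of mass: C = (93.10·0.03700 + 13.20·29.50) / 106.3 = 392.8/106.3 = 3.696 mg/L.
9.3%/h lost → k = −ln(1 − 0.093) = 0.09761 h⁻¹.
Set 3.696·exp(−k·t) = 1.8 → t = ln(3.696/1.8)/k = 26530 s = 7.370 h.
Distance = v·t = 0.38·26530 = 10080 m = 10.08 km.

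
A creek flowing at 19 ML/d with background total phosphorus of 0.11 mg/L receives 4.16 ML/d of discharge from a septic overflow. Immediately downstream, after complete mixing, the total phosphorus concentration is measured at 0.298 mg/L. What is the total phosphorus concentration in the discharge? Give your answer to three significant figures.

1.16 mg/L

Mass balance: 19.00·0.1100 + 4.160·Cₑ = 23.16·0.2980
→ Cₑ = (23.16·0.2980 − 19.00·0.1100) / 4.160 = 1.157 mg/L.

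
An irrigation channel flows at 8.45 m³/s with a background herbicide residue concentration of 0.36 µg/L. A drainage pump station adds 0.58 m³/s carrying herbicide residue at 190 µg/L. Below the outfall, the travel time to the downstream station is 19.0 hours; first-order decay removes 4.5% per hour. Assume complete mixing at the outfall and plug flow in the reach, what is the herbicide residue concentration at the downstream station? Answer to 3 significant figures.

5.23 µg/L

Mass balance: C = (8.450·0.3600 + 0.5800·190.0) / 9.030 = 113.2/9.030 = 12.54 µg/L.
4.5%/h lost → k = −ln(1 − 0.045) = 0.04604 h⁻¹.
First-order decay: C = 12.54·exp(−k·t) = 12.54·0.4169 = 5.229 µg/L.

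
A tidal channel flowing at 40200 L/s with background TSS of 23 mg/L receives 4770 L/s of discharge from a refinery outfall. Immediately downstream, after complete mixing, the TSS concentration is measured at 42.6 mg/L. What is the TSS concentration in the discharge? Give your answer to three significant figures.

Mass balance: 40200·23.00 + 4770·Cₑ = 44970·42.60
→ Cₑ = (44970·42.60 − 40200·23.00) / 4770 = 207.8 mg/L.

208 mg/L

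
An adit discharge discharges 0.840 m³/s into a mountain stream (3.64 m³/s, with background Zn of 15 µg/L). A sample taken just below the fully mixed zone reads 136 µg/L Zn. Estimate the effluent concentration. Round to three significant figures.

Mass balance: 3.640·15.00 + 0.8400·Cₑ = 4.480·136.0
→ Cₑ = (4.480·136.0 − 3.640·15.00) / 0.8400 = 660.3 µg/L.

660 µg/L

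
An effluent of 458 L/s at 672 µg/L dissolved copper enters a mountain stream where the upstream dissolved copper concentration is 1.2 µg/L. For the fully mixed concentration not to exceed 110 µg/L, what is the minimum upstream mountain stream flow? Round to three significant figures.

Set C_mix = 110: (Q·1.200 + 458.0·672.0) / (Q + 458.0) = 110
→ Q = 458.0·(672.0 − 110)/(110 − 1.200) = 2366 L/s.

2370 L/s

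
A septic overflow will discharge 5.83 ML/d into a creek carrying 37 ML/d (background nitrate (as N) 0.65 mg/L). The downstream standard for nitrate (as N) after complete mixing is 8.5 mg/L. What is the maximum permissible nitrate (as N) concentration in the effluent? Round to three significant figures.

At the limit, (Qr·Cr + Qe·Cₑ)/(Qr + Qe) = 8.5:
Cₑ = (42.83·8.5 − 37.00·0.6500) / 5.830 = 58.32 mg/L.

58.3 mg/L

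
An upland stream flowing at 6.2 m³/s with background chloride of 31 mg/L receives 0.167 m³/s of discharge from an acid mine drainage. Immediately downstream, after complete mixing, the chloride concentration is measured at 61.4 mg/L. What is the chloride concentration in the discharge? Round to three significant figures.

Mass balance: 6.200·31.00 + 0.1670·Cₑ = 6.367·61.40
→ Cₑ = (6.367·61.40 − 6.200·31.00) / 0.1670 = 1190 mg/L.

1190 mg/L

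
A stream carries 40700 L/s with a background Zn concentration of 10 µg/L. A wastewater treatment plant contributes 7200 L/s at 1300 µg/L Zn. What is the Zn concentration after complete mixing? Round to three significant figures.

204 µg/L

After mixing, C = (40700·10.00 + 7200·1300) / 47900 = 9767000/47900 = 203.9 µg/L.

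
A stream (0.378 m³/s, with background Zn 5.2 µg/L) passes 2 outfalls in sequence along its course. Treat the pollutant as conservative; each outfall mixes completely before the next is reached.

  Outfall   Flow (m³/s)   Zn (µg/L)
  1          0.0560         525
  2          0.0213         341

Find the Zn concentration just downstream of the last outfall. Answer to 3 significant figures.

Below outfall 1: Q → 0.4340 m³/s, C = (0.3780·5.200 + 0.05600·525.0)/0.4340 = 72.27 µg/L.
Below outfall 2: Q → 0.4553 m³/s, C = (0.4340·72.27 + 0.02130·341.0)/0.4553 = 84.84 µg/L.

84.8 µg/L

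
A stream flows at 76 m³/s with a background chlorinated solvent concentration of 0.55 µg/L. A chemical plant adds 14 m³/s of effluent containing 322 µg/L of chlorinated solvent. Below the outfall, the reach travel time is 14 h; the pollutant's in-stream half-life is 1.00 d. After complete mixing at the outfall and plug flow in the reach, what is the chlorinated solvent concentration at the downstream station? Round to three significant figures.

33.7 µg/L

Conservation of mass: C = (76.00·0.5500 + 14.00·322.0) / 90.00 = 4550/90.00 = 50.55 µg/L.
Half-life 1.00 d → k = ln 2 / 1.00 = 0.6931 d⁻¹.
Decay over the reach: 50.55·exp(−kt) = 50.55·0.6674 = 33.74 µg/L.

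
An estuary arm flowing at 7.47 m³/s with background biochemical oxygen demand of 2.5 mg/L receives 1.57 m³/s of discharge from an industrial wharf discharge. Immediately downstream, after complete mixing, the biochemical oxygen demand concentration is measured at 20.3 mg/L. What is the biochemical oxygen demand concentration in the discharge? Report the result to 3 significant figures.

Mass balance: 7.470·2.500 + 1.570·Cₑ = 9.040·20.30
→ Cₑ = (9.040·20.30 − 7.470·2.500) / 1.570 = 105.0 mg/L.

105 mg/L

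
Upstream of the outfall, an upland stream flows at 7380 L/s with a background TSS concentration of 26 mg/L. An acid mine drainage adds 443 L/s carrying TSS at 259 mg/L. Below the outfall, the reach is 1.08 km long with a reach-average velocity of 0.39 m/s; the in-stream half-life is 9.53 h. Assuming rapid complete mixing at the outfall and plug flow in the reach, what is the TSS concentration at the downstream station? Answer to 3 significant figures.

After mixing, C = (7380·26.00 + 443.0·259.0) / 7823 = 306600/7823 = 39.19 mg/L.
Travel time t = 1.08·1000 / 0.39 = 2769 s = 0.7692 h.
Half-life 9.53 h → k = ln 2 / 9.53 = 0.07273 h⁻¹ = 1.746 d⁻¹.
Decay over the reach: 39.19·exp(−kt) = 39.19·0.9456 = 37.06 mg/L.

37.1 mg/L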